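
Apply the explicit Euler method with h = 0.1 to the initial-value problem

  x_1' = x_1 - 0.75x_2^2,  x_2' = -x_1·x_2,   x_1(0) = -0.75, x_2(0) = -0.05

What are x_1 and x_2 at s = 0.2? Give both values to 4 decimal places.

-0.9079, -0.0582

Euler on (x_1,x_2): x_1_{n+1} = x_1_n + h·x_1', x_2_{n+1} = x_2_n + h·x_2'.
0.000000: (-0.750000, -0.050000); f=(-0.751875, -0.037500) → (-0.825187, -0.053750)
0.100000: (-0.825187, -0.053750); f=(-0.827354, -0.044354) → (-0.907923, -0.058185)
(x_1(0.2), x_2(0.2)) ≈ (-0.9079, -0.0582)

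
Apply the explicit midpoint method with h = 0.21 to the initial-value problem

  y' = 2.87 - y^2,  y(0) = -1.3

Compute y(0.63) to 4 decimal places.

0.0746

Midpoint: k1 = f(t_n, y_n); k2 = f(t_n + h/2, y_n + (h/2)·k1); y_{n+1} = y_n + h·k2.
t=0.000000, y=-1.300000:
  k1 = f(0.000000, -1.300000) = 1.180000
  k2 = f(0.105000, -1.176100) = 1.486789
  y ← -1.300000 + 0.21·1.486789 = -0.987774
t=0.210000, y=-0.987774:
  k1 = f(0.210000, -0.987774) = 1.894302
  k2 = f(0.315000, -0.788873) = 2.247680
  y ← -0.987774 + 0.21·2.247680 = -0.515762
t=0.420000, y=-0.515762:
  k1 = f(0.420000, -0.515762) = 2.603990
  k2 = f(0.525000, -0.242343) = 2.811270
  y ← -0.515762 + 0.21·2.811270 = 0.074605
y(0.63) ≈ 0.0746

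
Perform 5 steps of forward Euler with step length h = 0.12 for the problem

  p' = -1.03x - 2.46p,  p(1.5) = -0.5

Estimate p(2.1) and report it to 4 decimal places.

-0.7164

Euler: p_{n+1} = p_n + h·f(x_n, p_n).
x=1.500000, p=-0.500000: f=-0.315000 → p ← -0.500000 + 0.12·(-0.315000) = -0.537800
x=1.620000, p=-0.537800: f=-0.345612 → p ← -0.537800 + 0.12·(-0.345612) = -0.579273
x=1.740000, p=-0.579273: f=-0.367187 → p ← -0.579273 + 0.12·(-0.367187) = -0.623336
x=1.860000, p=-0.623336: f=-0.382394 → p ← -0.623336 + 0.12·(-0.382394) = -0.669223
x=1.980000, p=-0.669223: f=-0.393111 → p ← -0.669223 + 0.12·(-0.393111) = -0.716396
p(2.1) ≈ -0.7164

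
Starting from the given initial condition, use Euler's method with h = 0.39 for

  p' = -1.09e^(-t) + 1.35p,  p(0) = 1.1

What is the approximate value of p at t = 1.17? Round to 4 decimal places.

2.2880

Euler: p_{n+1} = p_n + h·f(t_n, p_n).
t=0.000000, p=1.100000: f=0.395000 → p ← 1.100000 + 0.39·0.395000 = 1.254050
t=0.390000, p=1.254050: f=0.954976 → p ← 1.254050 + 0.39·0.954976 = 1.626490
t=0.780000, p=1.626490: f=1.696100 → p ← 1.626490 + 0.39·1.696100 = 2.287969
p(1.17) ≈ 2.2880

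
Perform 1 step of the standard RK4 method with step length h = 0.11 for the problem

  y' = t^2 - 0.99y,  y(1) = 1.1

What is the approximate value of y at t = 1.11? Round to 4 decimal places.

RK4: k1 = f(t_n, y_n); k2 = f(t_n + h/2, y_n + (h/2)·k1); k3 = f(t_n + h/2, y_n + (h/2)·k2); k4 = f(t_n + h, y_n + h·k3); y_{n+1} = y_n + (h/6)·(k1 + 2k2 + 2k3 + k4).
t=1.000000, y=1.100000:
  k1 = f(1.000000, 1.100000) = -0.089000
  k2 = f(1.055000, 1.095105) = 0.028871
  k3 = f(1.055000, 1.101588) = 0.022453
  k4 = f(1.110000, 1.102470) = 0.140655
  y ← 1.100000 + (0.11/6)·(k1 + 2k2 + 2k3 + k4) = 1.102829
y(1.11) ≈ 1.1028

1.1028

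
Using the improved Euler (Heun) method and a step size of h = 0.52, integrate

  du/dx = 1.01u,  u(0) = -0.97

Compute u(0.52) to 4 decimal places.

-1.6132

Heun: k1 = f(x_n, u_n); k2 = f(x_n + h, u_n + h·k1); u_{n+1} = u_n + (h/2)·(k1 + k2).
x=0.000000, u=-0.970000:
  k1 = f(0.000000, -0.970000) = -0.979700
  k2 = f(0.520000, -1.479444) = -1.494238
  u ← -0.970000 + (0.52/2)·(-0.979700 + (-1.494238)) = -1.613224
u(0.52) ≈ -1.6132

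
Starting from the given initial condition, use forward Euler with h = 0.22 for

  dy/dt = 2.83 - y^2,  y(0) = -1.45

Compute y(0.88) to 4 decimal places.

Euler: y_{n+1} = y_n + h·f(t_n, y_n).
t=0.000000, y=-1.450000: f=0.727500 → y ← -1.450000 + 0.22·0.727500 = -1.289950
t=0.220000, y=-1.289950: f=1.166029 → y ← -1.289950 + 0.22·1.166029 = -1.033424
t=0.440000, y=-1.033424: f=1.762036 → y ← -1.033424 + 0.22·1.762036 = -0.645776
t=0.660000, y=-0.645776: f=2.412974 → y ← -0.645776 + 0.22·2.412974 = -0.114922
y(0.88) ≈ -0.1149

-0.1149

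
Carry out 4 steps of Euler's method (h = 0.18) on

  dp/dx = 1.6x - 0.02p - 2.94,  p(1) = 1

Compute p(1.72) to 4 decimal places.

0.3364

Euler: p_{n+1} = p_n + h·f(x_n, p_n).
x=1.000000, p=1.000000: f=-1.360000 → p ← 1.000000 + 0.18·(-1.360000) = 0.755200
x=1.180000, p=0.755200: f=-1.067104 → p ← 0.755200 + 0.18·(-1.067104) = 0.563121
x=1.360000, p=0.563121: f=-0.775262 → p ← 0.563121 + 0.18·(-0.775262) = 0.423574
x=1.540000, p=0.423574: f=-0.484471 → p ← 0.423574 + 0.18·(-0.484471) = 0.336369
p(1.72) ≈ 0.3364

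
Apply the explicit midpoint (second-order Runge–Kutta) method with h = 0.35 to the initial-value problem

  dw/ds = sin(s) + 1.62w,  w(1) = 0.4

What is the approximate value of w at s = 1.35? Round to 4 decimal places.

Midpoint: k1 = f(s_n, w_n); k2 = f(s_n + h/2, w_n + (h/2)·k1); w_{n+1} = w_n + h·k2.
s=1.000000, w=0.400000:
  k1 = f(1.000000, 0.400000) = 1.489471
  k2 = f(1.175000, 0.660657) = 1.992955
  w ← 0.400000 + 0.35·1.992955 = 1.097534
w(1.35) ≈ 1.0975

1.0975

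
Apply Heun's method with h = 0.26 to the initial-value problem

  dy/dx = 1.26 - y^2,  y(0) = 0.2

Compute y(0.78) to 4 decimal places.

Heun: k1 = f(x_n, y_n); k2 = f(x_n + h, y_n + h·k1); y_{n+1} = y_n + (h/2)·(k1 + k2).
x=0.000000, y=0.200000:
  k1 = f(0.000000, 0.200000) = 1.220000
  k2 = f(0.260000, 0.517200) = 0.992504
  y ← 0.200000 + (0.26/2)·(1.220000 + 0.992504) = 0.487626
x=0.260000, y=0.487626:
  k1 = f(0.260000, 0.487626) = 1.022221
  k2 = f(0.520000, 0.753403) = 0.692384
  y ← 0.487626 + (0.26/2)·(1.022221 + 0.692384) = 0.710524
x=0.520000, y=0.710524:
  k1 = f(0.520000, 0.710524) = 0.755155
  k2 = f(0.780000, 0.906865) = 0.437597
  y ← 0.710524 + (0.26/2)·(0.755155 + 0.437597) = 0.865582
y(0.78) ≈ 0.8656

0.8656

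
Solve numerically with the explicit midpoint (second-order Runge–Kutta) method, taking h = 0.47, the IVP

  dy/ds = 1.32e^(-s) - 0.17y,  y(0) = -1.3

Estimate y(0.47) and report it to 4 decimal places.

Midpoint: k1 = f(s_n, y_n); k2 = f(s_n + h/2, y_n + (h/2)·k1); y_{n+1} = y_n + h·k2.
s=0.000000, y=-1.300000:
  k1 = f(0.000000, -1.300000) = 1.541000
  k2 = f(0.235000, -0.937865) = 1.202991
  y ← -1.300000 + 0.47·1.202991 = -0.734594
y(0.47) ≈ -0.7346

-0.7346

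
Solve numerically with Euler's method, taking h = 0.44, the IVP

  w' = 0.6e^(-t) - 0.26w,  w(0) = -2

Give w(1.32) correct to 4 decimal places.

-0.9220

Euler: w_{n+1} = w_n + h·f(t_n, w_n).
t=0.000000, w=-2.000000: f=1.120000 → w ← -2.000000 + 0.44·1.120000 = -1.507200
t=0.440000, w=-1.507200: f=0.778294 → w ← -1.507200 + 0.44·0.778294 = -1.164751
t=0.880000, w=-1.164751: f=0.551705 → w ← -1.164751 + 0.44·0.551705 = -0.922001
w(1.32) ≈ -0.9220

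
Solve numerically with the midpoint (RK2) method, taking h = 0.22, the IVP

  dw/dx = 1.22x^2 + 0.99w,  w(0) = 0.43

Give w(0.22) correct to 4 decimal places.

0.5371

Midpoint: k1 = f(x_n, w_n); k2 = f(x_n + h/2, w_n + (h/2)·k1); w_{n+1} = w_n + h·k2.
x=0.000000, w=0.430000:
  k1 = f(0.000000, 0.430000) = 0.425700
  k2 = f(0.110000, 0.476827) = 0.486821
  w ← 0.430000 + 0.22·0.486821 = 0.537101
w(0.22) ≈ 0.5371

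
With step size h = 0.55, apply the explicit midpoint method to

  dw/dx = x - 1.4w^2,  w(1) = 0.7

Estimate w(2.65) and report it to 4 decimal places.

1.2940

Midpoint: k1 = f(x_n, w_n); k2 = f(x_n + h/2, w_n + (h/2)·k1); w_{n+1} = w_n + h·k2.
x=1.000000, w=0.700000:
  k1 = f(1.000000, 0.700000) = 0.314000
  k2 = f(1.275000, 0.786350) = 0.409315
  w ← 0.700000 + 0.55·0.409315 = 0.925123
x=1.550000, w=0.925123:
  k1 = f(1.550000, 0.925123) = 0.351806
  k2 = f(1.825000, 1.021870) = 0.363095
  w ← 0.925123 + 0.55·0.363095 = 1.124825
x=2.100000, w=1.124825:
  k1 = f(2.100000, 1.124825) = 0.328675
  k2 = f(2.375000, 1.215211) = 0.307567
  w ← 1.124825 + 0.55·0.307567 = 1.293987
w(2.65) ≈ 1.2940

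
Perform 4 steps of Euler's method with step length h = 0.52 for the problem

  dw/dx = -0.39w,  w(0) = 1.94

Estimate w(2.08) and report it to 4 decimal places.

0.7836

Euler: w_{n+1} = w_n + h·f(x_n, w_n).
x=0.000000, w=1.940000: f=-0.756600 → w ← 1.940000 + 0.52·(-0.756600) = 1.546568
x=0.520000, w=1.546568: f=-0.603162 → w ← 1.546568 + 0.52·(-0.603162) = 1.232924
x=1.040000, w=1.232924: f=-0.480840 → w ← 1.232924 + 0.52·(-0.480840) = 0.982887
x=1.560000, w=0.982887: f=-0.383326 → w ← 0.982887 + 0.52·(-0.383326) = 0.783558
w(2.08) ≈ 0.7836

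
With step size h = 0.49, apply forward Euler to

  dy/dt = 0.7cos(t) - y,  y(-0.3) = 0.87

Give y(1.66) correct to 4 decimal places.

0.4598

Euler: y_{n+1} = y_n + h·f(t_n, y_n).
t=-0.300000, y=0.870000: f=-0.201264 → y ← 0.870000 + 0.49·(-0.201264) = 0.771380
t=0.190000, y=0.771380: f=-0.083977 → y ← 0.771380 + 0.49·(-0.083977) = 0.730231
t=0.680000, y=0.730231: f=-0.185931 → y ← 0.730231 + 0.49·(-0.185931) = 0.639125
t=1.170000, y=0.639125: f=-0.366019 → y ← 0.639125 + 0.49·(-0.366019) = 0.459776
y(1.66) ≈ 0.4598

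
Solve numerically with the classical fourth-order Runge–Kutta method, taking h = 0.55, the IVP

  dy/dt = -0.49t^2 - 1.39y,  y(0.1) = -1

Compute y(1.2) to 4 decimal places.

-0.4144

RK4: k1 = f(t_n, y_n); k2 = f(t_n + h/2, y_n + (h/2)·k1); k3 = f(t_n + h/2, y_n + (h/2)·k2); k4 = f(t_n + h, y_n + h·k3); y_{n+1} = y_n + (h/6)·(k1 + 2k2 + 2k3 + k4).
t=0.100000, y=-1.000000:
  k1 = f(0.100000, -1.000000) = 1.385100
  k2 = f(0.375000, -0.619097) = 0.791639
  k3 = f(0.375000, -0.782299) = 1.018490
  k4 = f(0.650000, -0.439831) = 0.404340
  y ← -1.000000 + (0.55/6)·(k1 + 2k2 + 2k3 + k4) = -0.504111
t=0.650000, y=-0.504111:
  k1 = f(0.650000, -0.504111) = 0.493689
  k2 = f(0.925000, -0.368346) = 0.092745
  k3 = f(0.925000, -0.478606) = 0.246006
  k4 = f(1.200000, -0.368808) = -0.192957
  y ← -0.504111 + (0.55/6)·(k1 + 2k2 + 2k3 + k4) = -0.414440
y(1.2) ≈ -0.4144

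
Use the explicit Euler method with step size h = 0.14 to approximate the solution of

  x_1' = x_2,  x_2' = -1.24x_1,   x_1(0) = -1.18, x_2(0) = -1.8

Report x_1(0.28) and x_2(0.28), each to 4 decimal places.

-1.6553, -1.3466

Euler on (x_1,x_2): x_1_{n+1} = x_1_n + h·x_1', x_2_{n+1} = x_2_n + h·x_2'.
0.000000: (-1.180000, -1.800000); f=(-1.800000, 1.463200) → (-1.432000, -1.595152)
0.140000: (-1.432000, -1.595152); f=(-1.595152, 1.775680) → (-1.655321, -1.346557)
(x_1(0.28), x_2(0.28)) ≈ (-1.6553, -1.3466)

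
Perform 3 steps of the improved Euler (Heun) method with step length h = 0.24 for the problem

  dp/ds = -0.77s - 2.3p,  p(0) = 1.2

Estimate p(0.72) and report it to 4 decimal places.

Heun: k1 = f(s_n, p_n); k2 = f(s_n + h, p_n + h·k1); p_{n+1} = p_n + (h/2)·(k1 + k2).
s=0.000000, p=1.200000:
  k1 = f(0.000000, 1.200000) = -2.760000
  k2 = f(0.240000, 0.537600) = -1.421280
  p ← 1.200000 + (0.24/2)·(-2.760000 + (-1.421280)) = 0.698246
s=0.240000, p=0.698246:
  k1 = f(0.240000, 0.698246) = -1.790767
  k2 = f(0.480000, 0.268462) = -0.987063
  p ← 0.698246 + (0.24/2)·(-1.790767 + (-0.987063)) = 0.364907
s=0.480000, p=0.364907:
  k1 = f(0.480000, 0.364907) = -1.208886
  k2 = f(0.720000, 0.074774) = -0.726381
  p ← 0.364907 + (0.24/2)·(-1.208886 + (-0.726381)) = 0.132675
p(0.72) ≈ 0.1327

0.1327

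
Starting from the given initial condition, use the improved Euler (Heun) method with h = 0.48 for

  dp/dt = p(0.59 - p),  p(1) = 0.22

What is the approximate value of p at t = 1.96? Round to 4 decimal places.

0.3016

Heun: k1 = f(t_n, p_n); k2 = f(t_n + h, p_n + h·k1); p_{n+1} = p_n + (h/2)·(k1 + k2).
t=1.000000, p=0.220000:
  k1 = f(1.000000, 0.220000) = 0.081400
  k2 = f(1.480000, 0.259072) = 0.085734
  p ← 0.220000 + (0.48/2)·(0.081400 + 0.085734) = 0.260112
t=1.480000, p=0.260112:
  k1 = f(1.480000, 0.260112) = 0.085808
  k2 = f(1.960000, 0.301300) = 0.086985
  p ← 0.260112 + (0.48/2)·(0.085808 + 0.086985) = 0.301583
p(1.96) ≈ 0.3016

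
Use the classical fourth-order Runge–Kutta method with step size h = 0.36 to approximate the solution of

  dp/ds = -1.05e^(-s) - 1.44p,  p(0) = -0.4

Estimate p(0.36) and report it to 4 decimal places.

RK4: k1 = f(s_n, p_n); k2 = f(s_n + h/2, p_n + (h/2)·k1); k3 = f(s_n + h/2, p_n + (h/2)·k2); k4 = f(s_n + h, p_n + h·k3); p_{n+1} = p_n + (h/6)·(k1 + 2k2 + 2k3 + k4).
s=0.000000, p=-0.400000:
  k1 = f(0.000000, -0.400000) = -0.474000
  k2 = f(0.180000, -0.485320) = -0.178173
  k3 = f(0.180000, -0.432071) = -0.254851
  k4 = f(0.360000, -0.491746) = -0.024445
  p ← -0.400000 + (0.36/6)·(k1 + 2k2 + 2k3 + k4) = -0.481870
p(0.36) ≈ -0.4819

-0.4819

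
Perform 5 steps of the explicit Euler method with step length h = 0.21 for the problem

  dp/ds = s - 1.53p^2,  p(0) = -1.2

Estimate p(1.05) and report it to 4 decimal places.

Euler: p_{n+1} = p_n + h·f(s_n, p_n).
s=0.000000, p=-1.200000: f=-2.203200 → p ← -1.200000 + 0.21·(-2.203200) = -1.662672
s=0.210000, p=-1.662672: f=-4.019652 → p ← -1.662672 + 0.21·(-4.019652) = -2.506799
s=0.420000, p=-2.506799: f=-9.194582 → p ← -2.506799 + 0.21·(-9.194582) = -4.437661
s=0.630000, p=-4.437661: f=-29.500038 → p ← -4.437661 + 0.21·(-29.500038) = -10.632669
s=0.840000, p=-10.632669: f=-172.132086 → p ← -10.632669 + 0.21·(-172.132086) = -46.780407
p(1.05) ≈ -46.7804

-46.7804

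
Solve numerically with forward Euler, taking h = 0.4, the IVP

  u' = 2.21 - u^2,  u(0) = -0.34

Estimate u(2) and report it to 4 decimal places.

Euler: u_{n+1} = u_n + h·f(x_n, u_n).
x=0.000000, u=-0.340000: f=2.094400 → u ← -0.340000 + 0.4·2.094400 = 0.497760
x=0.400000, u=0.497760: f=1.962235 → u ← 0.497760 + 0.4·1.962235 = 1.282654
x=0.800000, u=1.282654: f=0.564799 → u ← 1.282654 + 0.4·0.564799 = 1.508573
x=1.200000, u=1.508573: f=-0.065794 → u ← 1.508573 + 0.4·(-0.065794) = 1.482256
x=1.600000, u=1.482256: f=0.012917 → u ← 1.482256 + 0.4·0.012917 = 1.487423
u(2) ≈ 1.4874

1.4874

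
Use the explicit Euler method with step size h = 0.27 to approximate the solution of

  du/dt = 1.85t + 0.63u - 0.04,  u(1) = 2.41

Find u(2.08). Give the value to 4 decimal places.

7.9350

Euler: u_{n+1} = u_n + h·f(t_n, u_n).
t=1.000000, u=2.410000: f=3.328300 → u ← 2.410000 + 0.27·3.328300 = 3.308641
t=1.270000, u=3.308641: f=4.393944 → u ← 3.308641 + 0.27·4.393944 = 4.495006
t=1.540000, u=4.495006: f=5.640854 → u ← 4.495006 + 0.27·5.640854 = 6.018036
t=1.810000, u=6.018036: f=7.099863 → u ← 6.018036 + 0.27·7.099863 = 7.934999
u(2.08) ≈ 7.9350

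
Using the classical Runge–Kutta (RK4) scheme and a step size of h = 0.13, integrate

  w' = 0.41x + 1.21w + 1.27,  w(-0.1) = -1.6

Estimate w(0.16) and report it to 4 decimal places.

-1.8006

RK4: k1 = f(x_n, w_n); k2 = f(x_n + h/2, w_n + (h/2)·k1); k3 = f(x_n + h/2, w_n + (h/2)·k2); k4 = f(x_n + h, w_n + h·k3); w_{n+1} = w_n + (h/6)·(k1 + 2k2 + 2k3 + k4).
x=-0.100000, w=-1.600000:
  k1 = f(-0.100000, -1.600000) = -0.707000
  k2 = f(-0.035000, -1.645955) = -0.735956
  k3 = f(-0.035000, -1.647837) = -0.738233
  k4 = f(0.030000, -1.695970) = -0.769824
  w ← -1.600000 + (0.13/6)·(k1 + 2k2 + 2k3 + k4) = -1.695879
x=0.030000, w=-1.695879:
  k1 = f(0.030000, -1.695879) = -0.769714
  k2 = f(0.095000, -1.745911) = -0.803602
  k3 = f(0.095000, -1.748113) = -0.806267
  k4 = f(0.160000, -1.800694) = -0.843240
  w ← -1.695879 + (0.13/6)·(k1 + 2k2 + 2k3 + k4) = -1.800588
w(0.16) ≈ -1.8006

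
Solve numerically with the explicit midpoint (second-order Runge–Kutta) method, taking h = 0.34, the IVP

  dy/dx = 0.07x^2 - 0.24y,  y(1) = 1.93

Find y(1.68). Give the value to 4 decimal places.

1.7214

Midpoint: k1 = f(x_n, y_n); k2 = f(x_n + h/2, y_n + (h/2)·k1); y_{n+1} = y_n + h·k2.
x=1.000000, y=1.930000:
  k1 = f(1.000000, 1.930000) = -0.393200
  k2 = f(1.170000, 1.863156) = -0.351334
  y ← 1.930000 + 0.34·(-0.351334) = 1.810546
x=1.340000, y=1.810546:
  k1 = f(1.340000, 1.810546) = -0.308839
  k2 = f(1.510000, 1.758044) = -0.262323
  y ← 1.810546 + 0.34·(-0.262323) = 1.721356
y(1.68) ≈ 1.7214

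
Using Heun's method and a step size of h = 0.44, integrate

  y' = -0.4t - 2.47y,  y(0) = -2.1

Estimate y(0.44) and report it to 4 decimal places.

Heun: k1 = f(t_n, y_n); k2 = f(t_n + h, y_n + h·k1); y_{n+1} = y_n + (h/2)·(k1 + k2).
t=0.000000, y=-2.100000:
  k1 = f(0.000000, -2.100000) = 5.187000
  k2 = f(0.440000, 0.182280) = -0.626232
  y ← -2.100000 + (0.44/2)·(5.187000 + (-0.626232)) = -1.096631
y(0.44) ≈ -1.0966

-1.0966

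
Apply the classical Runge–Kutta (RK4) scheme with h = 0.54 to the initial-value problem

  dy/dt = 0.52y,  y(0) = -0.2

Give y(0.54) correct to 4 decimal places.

-0.2648

RK4: k1 = f(t_n, y_n); k2 = f(t_n + h/2, y_n + (h/2)·k1); k3 = f(t_n + h/2, y_n + (h/2)·k2); k4 = f(t_n + h, y_n + h·k3); y_{n+1} = y_n + (h/6)·(k1 + 2k2 + 2k3 + k4).
t=0.000000, y=-0.200000:
  k1 = f(0.000000, -0.200000) = -0.104000
  k2 = f(0.270000, -0.228080) = -0.118602
  k3 = f(0.270000, -0.232022) = -0.120652
  k4 = f(0.540000, -0.265152) = -0.137879
  y ← -0.200000 + (0.54/6)·(k1 + 2k2 + 2k3 + k4) = -0.264835
y(0.54) ≈ -0.2648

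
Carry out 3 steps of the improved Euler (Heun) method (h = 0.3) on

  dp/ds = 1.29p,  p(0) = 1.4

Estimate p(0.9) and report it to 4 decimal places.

Heun: k1 = f(s_n, p_n); k2 = f(s_n + h, p_n + h·k1); p_{n+1} = p_n + (h/2)·(k1 + k2).
s=0.000000, p=1.400000:
  k1 = f(0.000000, 1.400000) = 1.806000
  k2 = f(0.300000, 1.941800) = 2.504922
  p ← 1.400000 + (0.3/2)·(1.806000 + 2.504922) = 2.046638
s=0.300000, p=2.046638:
  k1 = f(0.300000, 2.046638) = 2.640163
  k2 = f(0.600000, 2.838687) = 3.661907
  p ← 2.046638 + (0.3/2)·(2.640163 + 3.661907) = 2.991949
s=0.600000, p=2.991949:
  k1 = f(0.600000, 2.991949) = 3.859614
  k2 = f(0.900000, 4.149833) = 5.353285
  p ← 2.991949 + (0.3/2)·(3.859614 + 5.353285) = 4.373884
p(0.9) ≈ 4.3739

4.3739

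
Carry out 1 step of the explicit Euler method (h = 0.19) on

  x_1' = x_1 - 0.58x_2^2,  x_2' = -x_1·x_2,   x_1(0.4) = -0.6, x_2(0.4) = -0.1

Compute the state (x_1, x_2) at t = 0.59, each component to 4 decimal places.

Euler on (x_1,x_2): x_1_{n+1} = x_1_n + h·x_1', x_2_{n+1} = x_2_n + h·x_2'.
0.400000: (-0.600000, -0.100000); f=(-0.605800, -0.060000) → (-0.715102, -0.111400)
(x_1(0.59), x_2(0.59)) ≈ (-0.7151, -0.1114)

-0.7151, -0.1114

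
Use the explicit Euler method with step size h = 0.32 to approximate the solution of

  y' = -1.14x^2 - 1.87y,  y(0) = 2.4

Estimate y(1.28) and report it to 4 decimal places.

Euler: y_{n+1} = y_n + h·f(x_n, y_n).
x=0.000000, y=2.400000: f=-4.488000 → y ← 2.400000 + 0.32·(-4.488000) = 0.963840
x=0.320000, y=0.963840: f=-1.919117 → y ← 0.963840 + 0.32·(-1.919117) = 0.349723
x=0.640000, y=0.349723: f=-1.120925 → y ← 0.349723 + 0.32·(-1.120925) = -0.008973
x=0.960000, y=-0.008973: f=-1.033844 → y ← -0.008973 + 0.32·(-1.033844) = -0.339803
y(1.28) ≈ -0.3398

-0.3398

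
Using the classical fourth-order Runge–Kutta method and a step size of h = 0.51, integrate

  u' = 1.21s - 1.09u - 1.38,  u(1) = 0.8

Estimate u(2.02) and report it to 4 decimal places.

RK4: k1 = f(s_n, u_n); k2 = f(s_n + h/2, u_n + (h/2)·k1); k3 = f(s_n + h/2, u_n + (h/2)·k2); k4 = f(s_n + h, u_n + h·k3); u_{n+1} = u_n + (h/6)·(k1 + 2k2 + 2k3 + k4).
s=1.000000, u=0.800000:
  k1 = f(1.000000, 0.800000) = -1.042000
  k2 = f(1.255000, 0.534290) = -0.443826
  k3 = f(1.255000, 0.686824) = -0.610089
  k4 = f(1.510000, 0.488855) = -0.085752
  u ← 0.800000 + (0.51/6)·(k1 + 2k2 + 2k3 + k4) = 0.524976
s=1.510000, u=0.524976:
  k1 = f(1.510000, 0.524976) = -0.125123
  k2 = f(1.765000, 0.493069) = 0.218205
  k3 = f(1.765000, 0.580618) = 0.122777
  k4 = f(2.020000, 0.587592) = 0.423725
  u ← 0.524976 + (0.51/6)·(k1 + 2k2 + 2k3 + k4) = 0.608324
u(2.02) ≈ 0.6083

0.6083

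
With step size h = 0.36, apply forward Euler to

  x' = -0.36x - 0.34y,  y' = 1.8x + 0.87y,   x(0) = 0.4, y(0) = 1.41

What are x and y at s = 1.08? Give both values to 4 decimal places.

-0.4451, 3.7211

Euler on (x,y): x_{n+1} = x_n + h·x', y_{n+1} = y_n + h·y'.
0.000000: (0.400000, 1.410000); f=(-0.623400, 1.946700) → (0.175576, 2.110812)
0.360000: (0.175576, 2.110812); f=(-0.780883, 2.152443) → (-0.105542, 2.885692)
0.720000: (-0.105542, 2.885692); f=(-0.943140, 2.320576) → (-0.445072, 3.721099)
(x(1.08), y(1.08)) ≈ (-0.4451, 3.7211)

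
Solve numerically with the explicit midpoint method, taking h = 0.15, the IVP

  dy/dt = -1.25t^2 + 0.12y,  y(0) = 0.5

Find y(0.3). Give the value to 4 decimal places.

0.5077

Midpoint: k1 = f(t_n, y_n); k2 = f(t_n + h/2, y_n + (h/2)·k1); y_{n+1} = y_n + h·k2.
t=0.000000, y=0.500000:
  k1 = f(0.000000, 0.500000) = 0.060000
  k2 = f(0.075000, 0.504500) = 0.053509
  y ← 0.500000 + 0.15·0.053509 = 0.508026
t=0.150000, y=0.508026:
  k1 = f(0.150000, 0.508026) = 0.032838
  k2 = f(0.225000, 0.510489) = -0.002023
  y ← 0.508026 + 0.15·(-0.002023) = 0.507723
y(0.3) ≈ 0.5077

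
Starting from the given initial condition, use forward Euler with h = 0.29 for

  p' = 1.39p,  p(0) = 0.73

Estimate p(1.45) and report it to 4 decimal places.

3.9698

Euler: p_{n+1} = p_n + h·f(x_n, p_n).
x=0.000000, p=0.730000: f=1.014700 → p ← 0.730000 + 0.29·1.014700 = 1.024263
x=0.290000, p=1.024263: f=1.423726 → p ← 1.024263 + 0.29·1.423726 = 1.437143
x=0.580000, p=1.437143: f=1.997629 → p ← 1.437143 + 0.29·1.997629 = 2.016456
x=0.870000, p=2.016456: f=2.802874 → p ← 2.016456 + 0.29·2.802874 = 2.829289
x=1.160000, p=2.829289: f=3.932712 → p ← 2.829289 + 0.29·3.932712 = 3.969776
p(1.45) ≈ 3.9698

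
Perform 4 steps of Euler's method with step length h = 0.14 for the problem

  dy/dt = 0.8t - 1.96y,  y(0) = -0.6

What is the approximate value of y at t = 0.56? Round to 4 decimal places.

-0.0883

Euler: y_{n+1} = y_n + h·f(t_n, y_n).
t=0.000000, y=-0.600000: f=1.176000 → y ← -0.600000 + 0.14·1.176000 = -0.435360
t=0.140000, y=-0.435360: f=0.965306 → y ← -0.435360 + 0.14·0.965306 = -0.300217
t=0.280000, y=-0.300217: f=0.812426 → y ← -0.300217 + 0.14·0.812426 = -0.186478
t=0.420000, y=-0.186478: f=0.701496 → y ← -0.186478 + 0.14·0.701496 = -0.088268
y(0.56) ≈ -0.0883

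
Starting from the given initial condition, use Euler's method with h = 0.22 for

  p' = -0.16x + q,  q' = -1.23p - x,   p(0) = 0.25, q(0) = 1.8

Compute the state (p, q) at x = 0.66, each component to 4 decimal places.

1.3359, 1.1365

Euler on (p,q): p_{n+1} = p_n + h·p', q_{n+1} = q_n + h·q'.
0.000000: (0.250000, 1.800000); f=(1.800000, -0.307500) → (0.646000, 1.732350)
0.220000: (0.646000, 1.732350); f=(1.697150, -1.014580) → (1.019373, 1.509142)
0.440000: (1.019373, 1.509142); f=(1.438742, -1.693829) → (1.335896, 1.136500)
(p(0.66), q(0.66)) ≈ (1.3359, 1.1365)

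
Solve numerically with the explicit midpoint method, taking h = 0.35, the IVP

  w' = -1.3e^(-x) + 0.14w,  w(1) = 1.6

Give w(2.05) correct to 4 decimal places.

1.5149

Midpoint: k1 = f(x_n, w_n); k2 = f(x_n + h/2, w_n + (h/2)·k1); w_{n+1} = w_n + h·k2.
x=1.000000, w=1.600000:
  k1 = f(1.000000, 1.600000) = -0.254243
  k2 = f(1.175000, 1.555507) = -0.183694
  w ← 1.600000 + 0.35·(-0.183694) = 1.535707
x=1.350000, w=1.535707:
  k1 = f(1.350000, 1.535707) = -0.122013
  k2 = f(1.525000, 1.514355) = -0.070898
  w ← 1.535707 + 0.35·(-0.070898) = 1.510893
x=1.700000, w=1.510893:
  k1 = f(1.700000, 1.510893) = -0.025964
  k2 = f(1.875000, 1.506349) = 0.011527
  w ← 1.510893 + 0.35·0.011527 = 1.514928
w(2.05) ≈ 1.5149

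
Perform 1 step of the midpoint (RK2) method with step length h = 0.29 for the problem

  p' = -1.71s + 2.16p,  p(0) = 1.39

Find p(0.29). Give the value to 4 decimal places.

2.4615

Midpoint: k1 = f(s_n, p_n); k2 = f(s_n + h/2, p_n + (h/2)·k1); p_{n+1} = p_n + h·k2.
s=0.000000, p=1.390000:
  k1 = f(0.000000, 1.390000) = 3.002400
  k2 = f(0.145000, 1.825348) = 3.694802
  p ← 1.390000 + 0.29·3.694802 = 2.461492
p(0.29) ≈ 2.4615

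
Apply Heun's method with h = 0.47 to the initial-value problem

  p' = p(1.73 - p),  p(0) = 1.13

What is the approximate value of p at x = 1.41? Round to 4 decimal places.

1.6310

Heun: k1 = f(x_n, p_n); k2 = f(x_n + h, p_n + h·k1); p_{n+1} = p_n + (h/2)·(k1 + k2).
x=0.000000, p=1.130000:
  k1 = f(0.000000, 1.130000) = 0.678000
  k2 = f(0.470000, 1.448660) = 0.407566
  p ← 1.130000 + (0.47/2)·(0.678000 + 0.407566) = 1.385108
x=0.470000, p=1.385108:
  k1 = f(0.470000, 1.385108) = 0.477713
  k2 = f(0.940000, 1.609633) = 0.193747
  p ← 1.385108 + (0.47/2)·(0.477713 + 0.193747) = 1.542901
x=0.940000, p=1.542901:
  k1 = f(0.940000, 1.542901) = 0.288675
  k2 = f(1.410000, 1.678578) = 0.086315
  p ← 1.542901 + (0.47/2)·(0.288675 + 0.086315) = 1.631024
p(1.41) ≈ 1.6310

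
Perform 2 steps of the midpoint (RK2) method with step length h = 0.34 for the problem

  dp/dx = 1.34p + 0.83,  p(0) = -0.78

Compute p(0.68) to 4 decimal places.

Midpoint: k1 = f(x_n, p_n); k2 = f(x_n + h/2, p_n + (h/2)·k1); p_{n+1} = p_n + h·k2.
x=0.000000, p=-0.780000:
  k1 = f(0.000000, -0.780000) = -0.215200
  k2 = f(0.170000, -0.816584) = -0.264223
  p ← -0.780000 + 0.34·(-0.264223) = -0.869836
x=0.340000, p=-0.869836:
  k1 = f(0.340000, -0.869836) = -0.335580
  k2 = f(0.510000, -0.926884) = -0.412025
  p ← -0.869836 + 0.34·(-0.412025) = -1.009924
p(0.68) ≈ -1.0099

-1.0099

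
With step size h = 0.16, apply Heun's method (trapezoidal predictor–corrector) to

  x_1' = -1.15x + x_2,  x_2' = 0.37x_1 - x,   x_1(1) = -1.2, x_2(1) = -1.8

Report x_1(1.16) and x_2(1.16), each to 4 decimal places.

-1.7052, -2.0578

Heun on (x_1,x_2): k1 = f(x_n, state_n); k2 = f(x_n + h, state_n + h·k1); state_{n+1} = state_n + (h/2)·(k1 + k2).
1.000000: (-1.200000, -1.800000)
  k1 = (-2.950000, -1.444000)
  predictor → (-1.672000, -2.031040)
  k2 = (-3.365040, -1.778640)
  → (-1.705203, -2.057811)
(x_1(1.16), x_2(1.16)) ≈ (-1.7052, -2.0578)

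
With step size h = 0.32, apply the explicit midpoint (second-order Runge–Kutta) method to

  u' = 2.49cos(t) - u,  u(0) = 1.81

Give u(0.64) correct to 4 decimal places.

Midpoint: k1 = f(t_n, u_n); k2 = f(t_n + h/2, u_n + (h/2)·k1); u_{n+1} = u_n + h·k2.
t=0.000000, u=1.810000:
  k1 = f(0.000000, 1.810000) = 0.680000
  k2 = f(0.160000, 1.918800) = 0.539396
  u ← 1.810000 + 0.32·0.539396 = 1.982607
t=0.320000, u=1.982607:
  k1 = f(0.320000, 1.982607) = 0.380989
  k2 = f(0.480000, 2.043565) = 0.165052
  u ← 1.982607 + 0.32·0.165052 = 2.035423
u(0.64) ≈ 2.0354

2.0354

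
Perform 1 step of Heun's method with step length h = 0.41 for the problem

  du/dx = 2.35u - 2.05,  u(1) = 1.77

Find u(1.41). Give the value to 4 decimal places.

3.0516

Heun: k1 = f(x_n, u_n); k2 = f(x_n + h, u_n + h·k1); u_{n+1} = u_n + (h/2)·(k1 + k2).
x=1.000000, u=1.770000:
  k1 = f(1.000000, 1.770000) = 2.109500
  k2 = f(1.410000, 2.634895) = 4.142003
  u ← 1.770000 + (0.41/2)·(2.109500 + 4.142003) = 3.051558
u(1.41) ≈ 3.0516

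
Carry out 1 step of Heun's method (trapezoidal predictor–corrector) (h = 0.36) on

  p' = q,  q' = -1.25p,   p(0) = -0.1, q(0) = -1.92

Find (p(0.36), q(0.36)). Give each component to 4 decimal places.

Heun on (p,q): k1 = f(t_n, state_n); k2 = f(t_n + h, state_n + h·k1); state_{n+1} = state_n + (h/2)·(k1 + k2).
0.000000: (-0.100000, -1.920000)
  k1 = (-1.920000, 0.125000)
  predictor → (-0.791200, -1.875000)
  k2 = (-1.875000, 0.989000)
  → (-0.783100, -1.719480)
(p(0.36), q(0.36)) ≈ (-0.7831, -1.7195)

-0.7831, -1.7195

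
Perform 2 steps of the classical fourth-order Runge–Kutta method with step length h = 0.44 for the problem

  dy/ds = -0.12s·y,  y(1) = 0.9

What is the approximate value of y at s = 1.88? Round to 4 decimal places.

0.7730

RK4: k1 = f(s_n, y_n); k2 = f(s_n + h/2, y_n + (h/2)·k1); k3 = f(s_n + h/2, y_n + (h/2)·k2); k4 = f(s_n + h, y_n + h·k3); y_{n+1} = y_n + (h/6)·(k1 + 2k2 + 2k3 + k4).
s=1.000000, y=0.900000:
  k1 = f(1.000000, 0.900000) = -0.108000
  k2 = f(1.220000, 0.876240) = -0.128282
  k3 = f(1.220000, 0.871778) = -0.127628
  k4 = f(1.440000, 0.843844) = -0.145816
  y ← 0.900000 + (0.44/6)·(k1 + 2k2 + 2k3 + k4) = 0.843853
s=1.440000, y=0.843853:
  k1 = f(1.440000, 0.843853) = -0.145818
  k2 = f(1.660000, 0.811773) = -0.161705
  k3 = f(1.660000, 0.808278) = -0.161009
  k4 = f(1.880000, 0.773009) = -0.174391
  y ← 0.843853 + (0.44/6)·(k1 + 2k2 + 2k3 + k4) = 0.773040
y(1.88) ≈ 0.7730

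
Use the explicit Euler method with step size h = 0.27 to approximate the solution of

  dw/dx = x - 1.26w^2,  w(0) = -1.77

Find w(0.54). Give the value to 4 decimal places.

-5.4987

Euler: w_{n+1} = w_n + h·f(x_n, w_n).
x=0.000000, w=-1.770000: f=-3.947454 → w ← -1.770000 + 0.27·(-3.947454) = -2.835813
x=0.270000, w=-2.835813: f=-9.862710 → w ← -2.835813 + 0.27·(-9.862710) = -5.498744
w(0.54) ≈ -5.4987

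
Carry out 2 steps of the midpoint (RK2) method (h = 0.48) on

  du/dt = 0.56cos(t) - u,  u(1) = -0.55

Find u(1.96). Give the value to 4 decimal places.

Midpoint: k1 = f(t_n, u_n); k2 = f(t_n + h/2, u_n + (h/2)·k1); u_{n+1} = u_n + h·k2.
t=1.000000, u=-0.550000:
  k1 = f(1.000000, -0.550000) = 0.852569
  k2 = f(1.240000, -0.345383) = 0.527269
  u ← -0.550000 + 0.48·0.527269 = -0.296911
t=1.480000, u=-0.296911:
  k1 = f(1.480000, -0.296911) = 0.347687
  k2 = f(1.720000, -0.213466) = 0.130222
  u ← -0.296911 + 0.48·0.130222 = -0.234404
u(1.96) ≈ -0.2344

-0.2344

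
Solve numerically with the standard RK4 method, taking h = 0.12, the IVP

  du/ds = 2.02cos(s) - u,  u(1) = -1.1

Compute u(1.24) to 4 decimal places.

-0.6798

RK4: k1 = f(s_n, u_n); k2 = f(s_n + h/2, u_n + (h/2)·k1); k3 = f(s_n + h/2, u_n + (h/2)·k2); k4 = f(s_n + h, u_n + h·k3); u_{n+1} = u_n + (h/6)·(k1 + 2k2 + 2k3 + k4).
s=1.000000, u=-1.100000:
  k1 = f(1.000000, -1.100000) = 2.191411
  k2 = f(1.060000, -0.968515) = 1.956037
  k3 = f(1.060000, -0.982638) = 1.970159
  k4 = f(1.120000, -0.863581) = 1.743659
  u ← -1.100000 + (0.12/6)·(k1 + 2k2 + 2k3 + k4) = -0.864251
s=1.120000, u=-0.864251:
  k1 = f(1.120000, -0.864251) = 1.744329
  k2 = f(1.180000, -0.759591) = 1.529059
  k3 = f(1.180000, -0.772507) = 1.541975
  k4 = f(1.240000, -0.679214) = 1.335302
  u ← -0.864251 + (0.12/6)·(k1 + 2k2 + 2k3 + k4) = -0.679817
u(1.24) ≈ -0.6798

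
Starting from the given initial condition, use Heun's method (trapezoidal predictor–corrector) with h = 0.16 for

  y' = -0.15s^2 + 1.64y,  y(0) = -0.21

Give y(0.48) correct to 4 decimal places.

-0.4649

Heun: k1 = f(s_n, y_n); k2 = f(s_n + h, y_n + h·k1); y_{n+1} = y_n + (h/2)·(k1 + k2).
s=0.000000, y=-0.210000:
  k1 = f(0.000000, -0.210000) = -0.344400
  k2 = f(0.160000, -0.265104) = -0.438611
  y ← -0.210000 + (0.16/2)·(-0.344400 + (-0.438611)) = -0.272641
s=0.160000, y=-0.272641:
  k1 = f(0.160000, -0.272641) = -0.450971
  k2 = f(0.320000, -0.344796) = -0.580826
  y ← -0.272641 + (0.16/2)·(-0.450971 + (-0.580826)) = -0.355185
s=0.320000, y=-0.355185:
  k1 = f(0.320000, -0.355185) = -0.597863
  k2 = f(0.480000, -0.450843) = -0.773942
  y ← -0.355185 + (0.16/2)·(-0.597863 + (-0.773942)) = -0.464929
y(0.48) ≈ -0.4649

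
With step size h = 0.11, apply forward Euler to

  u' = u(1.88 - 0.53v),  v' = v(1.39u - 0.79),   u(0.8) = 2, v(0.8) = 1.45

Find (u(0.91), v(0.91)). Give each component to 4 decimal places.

Euler on (u,v): u_{n+1} = u_n + h·u', v_{n+1} = v_n + h·v'.
0.800000: (2.000000, 1.450000); f=(2.223000, 2.885500) → (2.244530, 1.767405)
(u(0.91), v(0.91)) ≈ (2.2445, 1.7674)

2.2445, 1.7674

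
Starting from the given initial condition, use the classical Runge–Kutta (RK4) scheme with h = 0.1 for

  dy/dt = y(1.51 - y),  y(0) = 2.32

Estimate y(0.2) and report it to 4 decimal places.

RK4: k1 = f(t_n, y_n); k2 = f(t_n + h/2, y_n + (h/2)·k1); k3 = f(t_n + h/2, y_n + (h/2)·k2); k4 = f(t_n + h, y_n + h·k3); y_{n+1} = y_n + (h/6)·(k1 + 2k2 + 2k3 + k4).
t=0.000000, y=2.320000:
  k1 = f(0.000000, 2.320000) = -1.879200
  k2 = f(0.050000, 2.226040) = -1.593934
  k3 = f(0.050000, 2.240303) = -1.636101
  k4 = f(0.100000, 2.156390) = -1.393869
  y ← 2.320000 + (0.1/6)·(k1 + 2k2 + 2k3 + k4) = 2.157781
t=0.100000, y=2.157781:
  k1 = f(0.100000, 2.157781) = -1.397770
  k2 = f(0.150000, 2.087893) = -1.206578
  k3 = f(0.150000, 2.097452) = -1.232153
  k4 = f(0.200000, 2.034566) = -1.067264
  y ← 2.157781 + (0.1/6)·(k1 + 2k2 + 2k3 + k4) = 2.035406
y(0.2) ≈ 2.0354

2.0354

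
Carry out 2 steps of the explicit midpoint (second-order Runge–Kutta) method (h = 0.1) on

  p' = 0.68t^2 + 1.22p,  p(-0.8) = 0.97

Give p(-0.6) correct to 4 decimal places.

1.3143

Midpoint: k1 = f(t_n, p_n); k2 = f(t_n + h/2, p_n + (h/2)·k1); p_{n+1} = p_n + h·k2.
t=-0.800000, p=0.970000:
  k1 = f(-0.800000, 0.970000) = 1.618600
  k2 = f(-0.750000, 1.050930) = 1.664635
  p ← 0.970000 + 0.1·1.664635 = 1.136463
t=-0.700000, p=1.136463:
  k1 = f(-0.700000, 1.136463) = 1.719685
  k2 = f(-0.650000, 1.222448) = 1.778686
  p ← 1.136463 + 0.1·1.778686 = 1.314332
p(-0.6) ≈ 1.3143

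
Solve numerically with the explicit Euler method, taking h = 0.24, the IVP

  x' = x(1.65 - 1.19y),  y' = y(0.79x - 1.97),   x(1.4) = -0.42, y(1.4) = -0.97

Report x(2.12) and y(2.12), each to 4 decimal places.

Euler on (x,y): x_{n+1} = x_n + h·x', y_{n+1} = y_n + h·y'.
1.400000: (-0.420000, -0.970000); f=(-1.177806, 2.232746) → (-0.702673, -0.434141)
1.640000: (-0.702673, -0.434141); f=(-1.522432, 1.096255) → (-1.068057, -0.171040)
1.880000: (-1.068057, -0.171040); f=(-1.979684, 0.481266) → (-1.543181, -0.055536)
(x(2.12), y(2.12)) ≈ (-1.5432, -0.0555)

-1.5432, -0.0555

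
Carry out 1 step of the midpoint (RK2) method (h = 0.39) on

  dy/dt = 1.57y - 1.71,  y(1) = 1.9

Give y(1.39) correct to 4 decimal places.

Midpoint: k1 = f(t_n, y_n); k2 = f(t_n + h/2, y_n + (h/2)·k1); y_{n+1} = y_n + h·k2.
t=1.000000, y=1.900000:
  k1 = f(1.000000, 1.900000) = 1.273000
  k2 = f(1.195000, 2.148235) = 1.662729
  y ← 1.900000 + 0.39·1.662729 = 2.548464
y(1.39) ≈ 2.5485

2.5485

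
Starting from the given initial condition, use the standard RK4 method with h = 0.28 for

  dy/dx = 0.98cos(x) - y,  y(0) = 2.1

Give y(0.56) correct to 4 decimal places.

1.5951

RK4: k1 = f(x_n, y_n); k2 = f(x_n + h/2, y_n + (h/2)·k1); k3 = f(x_n + h/2, y_n + (h/2)·k2); k4 = f(x_n + h, y_n + h·k3); y_{n+1} = y_n + (h/6)·(k1 + 2k2 + 2k3 + k4).
x=0.000000, y=2.100000:
  k1 = f(0.000000, 2.100000) = -1.120000
  k2 = f(0.140000, 1.943200) = -0.972788
  k3 = f(0.140000, 1.963810) = -0.993398
  k4 = f(0.280000, 1.821849) = -0.880014
  y ← 2.100000 + (0.28/6)·(k1 + 2k2 + 2k3 + k4) = 1.823155
x=0.280000, y=1.823155:
  k1 = f(0.280000, 1.823155) = -0.881321
  k2 = f(0.420000, 1.699770) = -0.804943
  k3 = f(0.420000, 1.710463) = -0.815636
  k4 = f(0.560000, 1.594777) = -0.764467
  y ← 1.823155 + (0.28/6)·(k1 + 2k2 + 2k3 + k4) = 1.595098
y(0.56) ≈ 1.5951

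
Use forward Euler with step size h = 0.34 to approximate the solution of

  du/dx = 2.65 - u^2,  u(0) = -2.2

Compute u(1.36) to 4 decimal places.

Euler: u_{n+1} = u_n + h·f(x_n, u_n).
x=0.000000, u=-2.200000: f=-2.190000 → u ← -2.200000 + 0.34·(-2.190000) = -2.944600
x=0.340000, u=-2.944600: f=-6.020669 → u ← -2.944600 + 0.34·(-6.020669) = -4.991628
x=0.680000, u=-4.991628: f=-22.266345 → u ← -4.991628 + 0.34·(-22.266345) = -12.562185
x=1.020000, u=-12.562185: f=-155.158489 → u ← -12.562185 + 0.34·(-155.158489) = -65.316071
u(1.36) ≈ -65.3161

-65.3161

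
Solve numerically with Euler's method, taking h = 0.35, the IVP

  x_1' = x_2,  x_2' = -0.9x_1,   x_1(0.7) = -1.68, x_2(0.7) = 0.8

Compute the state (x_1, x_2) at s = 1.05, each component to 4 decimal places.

-1.4000, 1.3292

Euler on (x_1,x_2): x_1_{n+1} = x_1_n + h·x_1', x_2_{n+1} = x_2_n + h·x_2'.
0.700000: (-1.680000, 0.800000); f=(0.800000, 1.512000) → (-1.400000, 1.329200)
(x_1(1.05), x_2(1.05)) ≈ (-1.4000, 1.3292)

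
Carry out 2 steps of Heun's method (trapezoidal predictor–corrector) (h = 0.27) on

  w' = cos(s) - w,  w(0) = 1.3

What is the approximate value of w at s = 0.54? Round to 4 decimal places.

Heun: k1 = f(s_n, w_n); k2 = f(s_n + h, w_n + h·k1); w_{n+1} = w_n + (h/2)·(k1 + k2).
s=0.000000, w=1.300000:
  k1 = f(0.000000, 1.300000) = -0.300000
  k2 = f(0.270000, 1.219000) = -0.255229
  w ← 1.300000 + (0.27/2)·(-0.300000 + (-0.255229)) = 1.225044
s=0.270000, w=1.225044:
  k1 = f(0.270000, 1.225044) = -0.261273
  k2 = f(0.540000, 1.154500) = -0.296792
  w ← 1.225044 + (0.27/2)·(-0.261273 + (-0.296792)) = 1.149705
w(0.54) ≈ 1.1497

1.1497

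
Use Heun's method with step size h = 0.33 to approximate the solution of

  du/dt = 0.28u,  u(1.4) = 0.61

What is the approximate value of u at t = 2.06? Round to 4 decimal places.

Heun: k1 = f(t_n, u_n); k2 = f(t_n + h, u_n + h·k1); u_{n+1} = u_n + (h/2)·(k1 + k2).
t=1.400000, u=0.610000:
  k1 = f(1.400000, 0.610000) = 0.170800
  k2 = f(1.730000, 0.666364) = 0.186582
  u ← 0.610000 + (0.33/2)·(0.170800 + 0.186582) = 0.668968
t=1.730000, u=0.668968:
  k1 = f(1.730000, 0.668968) = 0.187311
  k2 = f(2.060000, 0.730781) = 0.204619
  u ← 0.668968 + (0.33/2)·(0.187311 + 0.204619) = 0.733636
u(2.06) ≈ 0.7336

0.7336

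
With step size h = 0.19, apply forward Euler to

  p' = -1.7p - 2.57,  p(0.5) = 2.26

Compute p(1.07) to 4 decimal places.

Euler: p_{n+1} = p_n + h·f(t_n, p_n).
t=0.500000, p=2.260000: f=-6.412000 → p ← 2.260000 + 0.19·(-6.412000) = 1.041720
t=0.690000, p=1.041720: f=-4.340924 → p ← 1.041720 + 0.19·(-4.340924) = 0.216944
t=0.880000, p=0.216944: f=-2.938806 → p ← 0.216944 + 0.19·(-2.938806) = -0.341429
p(1.07) ≈ -0.3414

-0.3414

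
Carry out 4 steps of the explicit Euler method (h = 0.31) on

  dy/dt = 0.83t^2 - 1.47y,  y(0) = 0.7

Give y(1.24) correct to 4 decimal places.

0.3451

Euler: y_{n+1} = y_n + h·f(t_n, y_n).
t=0.000000, y=0.700000: f=-1.029000 → y ← 0.700000 + 0.31·(-1.029000) = 0.381010
t=0.310000, y=0.381010: f=-0.480322 → y ← 0.381010 + 0.31·(-0.480322) = 0.232110
t=0.620000, y=0.232110: f=-0.022150 → y ← 0.232110 + 0.31·(-0.022150) = 0.225244
t=0.930000, y=0.225244: f=0.386759 → y ← 0.225244 + 0.31·0.386759 = 0.345139
y(1.24) ≈ 0.3451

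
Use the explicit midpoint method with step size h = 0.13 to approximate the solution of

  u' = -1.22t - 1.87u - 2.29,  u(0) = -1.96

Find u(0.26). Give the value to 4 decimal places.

Midpoint: k1 = f(t_n, u_n); k2 = f(t_n + h/2, u_n + (h/2)·k1); u_{n+1} = u_n + h·k2.
t=0.000000, u=-1.960000:
  k1 = f(0.000000, -1.960000) = 1.375200
  k2 = f(0.065000, -1.870612) = 1.128744
  u ← -1.960000 + 0.13·1.128744 = -1.813263
t=0.130000, u=-1.813263:
  k1 = f(0.130000, -1.813263) = 0.942202
  k2 = f(0.195000, -1.752020) = 0.748378
  u ← -1.813263 + 0.13·0.748378 = -1.715974
u(0.26) ≈ -1.7160

-1.7160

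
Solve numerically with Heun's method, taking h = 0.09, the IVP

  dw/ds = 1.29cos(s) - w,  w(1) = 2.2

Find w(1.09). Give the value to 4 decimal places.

Heun: k1 = f(s_n, w_n); k2 = f(s_n + h, w_n + h·k1); w_{n+1} = w_n + (h/2)·(k1 + k2).
s=1.000000, w=2.200000:
  k1 = f(1.000000, 2.200000) = -1.503010
  k2 = f(1.090000, 2.064729) = -1.468123
  w ← 2.200000 + (0.09/2)·(-1.503010 + (-1.468123)) = 2.066299
w(1.09) ≈ 2.0663

2.0663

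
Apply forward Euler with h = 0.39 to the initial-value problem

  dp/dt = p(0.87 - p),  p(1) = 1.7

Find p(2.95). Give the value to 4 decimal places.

Euler: p_{n+1} = p_n + h·f(t_n, p_n).
t=1.000000, p=1.700000: f=-1.411000 → p ← 1.700000 + 0.39·(-1.411000) = 1.149710
t=1.390000, p=1.149710: f=-0.321585 → p ← 1.149710 + 0.39·(-0.321585) = 1.024292
t=1.780000, p=1.024292: f=-0.158040 → p ← 1.024292 + 0.39·(-0.158040) = 0.962656
t=2.170000, p=0.962656: f=-0.089196 → p ← 0.962656 + 0.39·(-0.089196) = 0.927870
t=2.560000, p=0.927870: f=-0.053696 → p ← 0.927870 + 0.39·(-0.053696) = 0.906928
p(2.95) ≈ 0.9069

0.9069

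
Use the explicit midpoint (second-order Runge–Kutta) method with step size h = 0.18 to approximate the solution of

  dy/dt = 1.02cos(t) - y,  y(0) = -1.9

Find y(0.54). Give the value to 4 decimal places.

Midpoint: k1 = f(t_n, y_n); k2 = f(t_n + h/2, y_n + (h/2)·k1); y_{n+1} = y_n + h·k2.
t=0.000000, y=-1.900000:
  k1 = f(0.000000, -1.900000) = 2.920000
  k2 = f(0.090000, -1.637200) = 2.653072
  y ← -1.900000 + 0.18·2.653072 = -1.422447
t=0.180000, y=-1.422447:
  k1 = f(0.180000, -1.422447) = 2.425968
  k2 = f(0.270000, -1.204110) = 2.187156
  y ← -1.422447 + 0.18·2.187156 = -1.028759
t=0.360000, y=-1.028759:
  k1 = f(0.360000, -1.028759) = 1.983374
  k2 = f(0.450000, -0.850255) = 1.768711
  y ← -1.028759 + 0.18·1.768711 = -0.710391
y(0.54) ≈ -0.7104

-0.7104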